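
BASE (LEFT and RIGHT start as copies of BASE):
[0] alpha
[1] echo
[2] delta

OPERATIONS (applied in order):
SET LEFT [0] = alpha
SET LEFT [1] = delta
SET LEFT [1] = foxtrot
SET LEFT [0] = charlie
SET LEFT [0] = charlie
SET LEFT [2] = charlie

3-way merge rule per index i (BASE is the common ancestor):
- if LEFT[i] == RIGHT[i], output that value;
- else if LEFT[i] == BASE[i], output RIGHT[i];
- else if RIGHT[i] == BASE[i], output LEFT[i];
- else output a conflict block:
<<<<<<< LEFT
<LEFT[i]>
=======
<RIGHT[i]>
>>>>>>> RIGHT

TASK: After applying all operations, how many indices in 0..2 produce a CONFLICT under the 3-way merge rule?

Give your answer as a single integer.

Answer: 0

Derivation:
Final LEFT:  [charlie, foxtrot, charlie]
Final RIGHT: [alpha, echo, delta]
i=0: L=charlie, R=alpha=BASE -> take LEFT -> charlie
i=1: L=foxtrot, R=echo=BASE -> take LEFT -> foxtrot
i=2: L=charlie, R=delta=BASE -> take LEFT -> charlie
Conflict count: 0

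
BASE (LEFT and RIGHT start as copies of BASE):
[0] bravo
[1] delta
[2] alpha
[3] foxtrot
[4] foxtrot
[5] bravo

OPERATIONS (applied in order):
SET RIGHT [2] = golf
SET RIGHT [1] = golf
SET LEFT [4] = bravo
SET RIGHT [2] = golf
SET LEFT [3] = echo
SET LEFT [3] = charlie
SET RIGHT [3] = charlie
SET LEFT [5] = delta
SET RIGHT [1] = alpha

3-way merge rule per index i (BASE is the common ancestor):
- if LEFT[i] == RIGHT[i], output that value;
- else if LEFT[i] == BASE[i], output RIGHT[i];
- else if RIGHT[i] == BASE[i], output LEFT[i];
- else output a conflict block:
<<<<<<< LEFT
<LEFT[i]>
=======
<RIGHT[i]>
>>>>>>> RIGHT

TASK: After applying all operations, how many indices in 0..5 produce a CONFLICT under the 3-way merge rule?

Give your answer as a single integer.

Final LEFT:  [bravo, delta, alpha, charlie, bravo, delta]
Final RIGHT: [bravo, alpha, golf, charlie, foxtrot, bravo]
i=0: L=bravo R=bravo -> agree -> bravo
i=1: L=delta=BASE, R=alpha -> take RIGHT -> alpha
i=2: L=alpha=BASE, R=golf -> take RIGHT -> golf
i=3: L=charlie R=charlie -> agree -> charlie
i=4: L=bravo, R=foxtrot=BASE -> take LEFT -> bravo
i=5: L=delta, R=bravo=BASE -> take LEFT -> delta
Conflict count: 0

Answer: 0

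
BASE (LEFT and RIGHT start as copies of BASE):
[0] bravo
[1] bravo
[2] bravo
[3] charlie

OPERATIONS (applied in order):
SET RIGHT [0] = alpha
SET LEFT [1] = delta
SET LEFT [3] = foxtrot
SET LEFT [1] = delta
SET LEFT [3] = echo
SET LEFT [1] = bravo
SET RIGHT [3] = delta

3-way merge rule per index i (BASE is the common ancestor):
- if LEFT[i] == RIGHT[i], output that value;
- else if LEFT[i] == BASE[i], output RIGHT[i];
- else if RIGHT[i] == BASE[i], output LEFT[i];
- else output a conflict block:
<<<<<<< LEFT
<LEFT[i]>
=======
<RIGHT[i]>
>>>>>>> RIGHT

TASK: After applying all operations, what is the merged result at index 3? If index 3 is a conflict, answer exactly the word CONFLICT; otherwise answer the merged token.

Answer: CONFLICT

Derivation:
Final LEFT:  [bravo, bravo, bravo, echo]
Final RIGHT: [alpha, bravo, bravo, delta]
i=0: L=bravo=BASE, R=alpha -> take RIGHT -> alpha
i=1: L=bravo R=bravo -> agree -> bravo
i=2: L=bravo R=bravo -> agree -> bravo
i=3: BASE=charlie L=echo R=delta all differ -> CONFLICT
Index 3 -> CONFLICT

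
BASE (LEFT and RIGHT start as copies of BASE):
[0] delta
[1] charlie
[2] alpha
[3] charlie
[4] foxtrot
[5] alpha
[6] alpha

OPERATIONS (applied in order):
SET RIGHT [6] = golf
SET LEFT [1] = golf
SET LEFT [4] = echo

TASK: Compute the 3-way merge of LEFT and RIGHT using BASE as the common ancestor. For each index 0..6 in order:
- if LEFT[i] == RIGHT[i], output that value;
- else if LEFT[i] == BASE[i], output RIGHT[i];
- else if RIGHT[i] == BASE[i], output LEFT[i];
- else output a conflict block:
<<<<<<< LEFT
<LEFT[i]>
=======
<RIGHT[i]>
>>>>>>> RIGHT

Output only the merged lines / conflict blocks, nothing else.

Answer: delta
golf
alpha
charlie
echo
alpha
golf

Derivation:
Final LEFT:  [delta, golf, alpha, charlie, echo, alpha, alpha]
Final RIGHT: [delta, charlie, alpha, charlie, foxtrot, alpha, golf]
i=0: L=delta R=delta -> agree -> delta
i=1: L=golf, R=charlie=BASE -> take LEFT -> golf
i=2: L=alpha R=alpha -> agree -> alpha
i=3: L=charlie R=charlie -> agree -> charlie
i=4: L=echo, R=foxtrot=BASE -> take LEFT -> echo
i=5: L=alpha R=alpha -> agree -> alpha
i=6: L=alpha=BASE, R=golf -> take RIGHT -> golf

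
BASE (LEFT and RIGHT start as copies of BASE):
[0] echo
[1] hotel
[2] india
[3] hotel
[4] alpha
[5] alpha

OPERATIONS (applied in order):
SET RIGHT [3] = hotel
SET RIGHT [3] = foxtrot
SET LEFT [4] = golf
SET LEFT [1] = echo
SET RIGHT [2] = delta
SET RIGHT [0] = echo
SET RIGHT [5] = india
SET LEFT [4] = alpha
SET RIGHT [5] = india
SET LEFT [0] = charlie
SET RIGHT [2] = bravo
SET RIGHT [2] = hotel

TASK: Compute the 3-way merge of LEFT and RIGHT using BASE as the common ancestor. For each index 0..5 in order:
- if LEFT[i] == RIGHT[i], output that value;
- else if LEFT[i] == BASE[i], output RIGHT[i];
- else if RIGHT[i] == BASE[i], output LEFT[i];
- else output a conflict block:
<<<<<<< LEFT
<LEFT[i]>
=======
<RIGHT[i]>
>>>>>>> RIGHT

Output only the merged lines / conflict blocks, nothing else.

Final LEFT:  [charlie, echo, india, hotel, alpha, alpha]
Final RIGHT: [echo, hotel, hotel, foxtrot, alpha, india]
i=0: L=charlie, R=echo=BASE -> take LEFT -> charlie
i=1: L=echo, R=hotel=BASE -> take LEFT -> echo
i=2: L=india=BASE, R=hotel -> take RIGHT -> hotel
i=3: L=hotel=BASE, R=foxtrot -> take RIGHT -> foxtrot
i=4: L=alpha R=alpha -> agree -> alpha
i=5: L=alpha=BASE, R=india -> take RIGHT -> india

Answer: charlie
echo
hotel
foxtrot
alpha
india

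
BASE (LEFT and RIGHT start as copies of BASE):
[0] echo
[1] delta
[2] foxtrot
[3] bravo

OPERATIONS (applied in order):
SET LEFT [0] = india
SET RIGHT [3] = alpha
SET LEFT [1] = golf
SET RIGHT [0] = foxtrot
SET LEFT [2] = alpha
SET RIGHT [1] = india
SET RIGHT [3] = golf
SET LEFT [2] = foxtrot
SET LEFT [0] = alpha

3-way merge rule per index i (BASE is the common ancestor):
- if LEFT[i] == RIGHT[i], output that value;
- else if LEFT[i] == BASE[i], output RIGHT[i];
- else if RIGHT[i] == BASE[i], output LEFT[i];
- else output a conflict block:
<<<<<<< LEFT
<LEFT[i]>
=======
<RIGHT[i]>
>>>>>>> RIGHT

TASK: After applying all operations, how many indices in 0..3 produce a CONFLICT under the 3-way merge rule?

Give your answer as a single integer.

Final LEFT:  [alpha, golf, foxtrot, bravo]
Final RIGHT: [foxtrot, india, foxtrot, golf]
i=0: BASE=echo L=alpha R=foxtrot all differ -> CONFLICT
i=1: BASE=delta L=golf R=india all differ -> CONFLICT
i=2: L=foxtrot R=foxtrot -> agree -> foxtrot
i=3: L=bravo=BASE, R=golf -> take RIGHT -> golf
Conflict count: 2

Answer: 2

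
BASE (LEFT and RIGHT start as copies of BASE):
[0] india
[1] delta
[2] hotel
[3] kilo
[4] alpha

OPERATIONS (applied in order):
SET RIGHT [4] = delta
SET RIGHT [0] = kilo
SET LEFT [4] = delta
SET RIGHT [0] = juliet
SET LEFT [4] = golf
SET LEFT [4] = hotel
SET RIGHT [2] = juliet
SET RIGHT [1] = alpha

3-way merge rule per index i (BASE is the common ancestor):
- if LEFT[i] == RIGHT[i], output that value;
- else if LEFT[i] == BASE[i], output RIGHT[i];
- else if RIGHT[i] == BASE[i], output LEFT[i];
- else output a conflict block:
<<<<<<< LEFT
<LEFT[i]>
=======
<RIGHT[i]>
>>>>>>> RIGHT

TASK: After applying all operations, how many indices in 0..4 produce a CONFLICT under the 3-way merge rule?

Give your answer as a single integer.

Answer: 1

Derivation:
Final LEFT:  [india, delta, hotel, kilo, hotel]
Final RIGHT: [juliet, alpha, juliet, kilo, delta]
i=0: L=india=BASE, R=juliet -> take RIGHT -> juliet
i=1: L=delta=BASE, R=alpha -> take RIGHT -> alpha
i=2: L=hotel=BASE, R=juliet -> take RIGHT -> juliet
i=3: L=kilo R=kilo -> agree -> kilo
i=4: BASE=alpha L=hotel R=delta all differ -> CONFLICT
Conflict count: 1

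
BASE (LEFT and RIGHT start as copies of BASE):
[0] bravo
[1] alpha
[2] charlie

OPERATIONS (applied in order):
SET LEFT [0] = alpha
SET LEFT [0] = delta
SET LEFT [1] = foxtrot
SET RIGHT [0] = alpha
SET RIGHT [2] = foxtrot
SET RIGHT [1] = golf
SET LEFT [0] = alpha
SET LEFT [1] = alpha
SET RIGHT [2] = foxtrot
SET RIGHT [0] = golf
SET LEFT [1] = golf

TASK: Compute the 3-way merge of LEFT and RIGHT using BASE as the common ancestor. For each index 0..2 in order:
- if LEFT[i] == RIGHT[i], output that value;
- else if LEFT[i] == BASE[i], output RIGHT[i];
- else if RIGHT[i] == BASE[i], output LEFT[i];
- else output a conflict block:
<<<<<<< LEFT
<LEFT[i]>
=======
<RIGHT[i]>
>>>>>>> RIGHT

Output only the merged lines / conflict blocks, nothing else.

Answer: <<<<<<< LEFT
alpha
=======
golf
>>>>>>> RIGHT
golf
foxtrot

Derivation:
Final LEFT:  [alpha, golf, charlie]
Final RIGHT: [golf, golf, foxtrot]
i=0: BASE=bravo L=alpha R=golf all differ -> CONFLICT
i=1: L=golf R=golf -> agree -> golf
i=2: L=charlie=BASE, R=foxtrot -> take RIGHT -> foxtrot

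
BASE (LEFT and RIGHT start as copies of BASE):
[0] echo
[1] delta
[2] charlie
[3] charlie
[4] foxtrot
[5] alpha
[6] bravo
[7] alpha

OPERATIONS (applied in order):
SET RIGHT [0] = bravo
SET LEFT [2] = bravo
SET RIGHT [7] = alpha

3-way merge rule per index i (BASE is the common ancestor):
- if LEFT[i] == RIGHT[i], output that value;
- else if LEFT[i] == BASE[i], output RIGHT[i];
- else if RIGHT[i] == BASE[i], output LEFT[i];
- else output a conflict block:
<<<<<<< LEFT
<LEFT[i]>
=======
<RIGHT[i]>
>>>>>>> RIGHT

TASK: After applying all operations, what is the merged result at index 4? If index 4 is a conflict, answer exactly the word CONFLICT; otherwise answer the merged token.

Answer: foxtrot

Derivation:
Final LEFT:  [echo, delta, bravo, charlie, foxtrot, alpha, bravo, alpha]
Final RIGHT: [bravo, delta, charlie, charlie, foxtrot, alpha, bravo, alpha]
i=0: L=echo=BASE, R=bravo -> take RIGHT -> bravo
i=1: L=delta R=delta -> agree -> delta
i=2: L=bravo, R=charlie=BASE -> take LEFT -> bravo
i=3: L=charlie R=charlie -> agree -> charlie
i=4: L=foxtrot R=foxtrot -> agree -> foxtrot
i=5: L=alpha R=alpha -> agree -> alpha
i=6: L=bravo R=bravo -> agree -> bravo
i=7: L=alpha R=alpha -> agree -> alpha
Index 4 -> foxtrot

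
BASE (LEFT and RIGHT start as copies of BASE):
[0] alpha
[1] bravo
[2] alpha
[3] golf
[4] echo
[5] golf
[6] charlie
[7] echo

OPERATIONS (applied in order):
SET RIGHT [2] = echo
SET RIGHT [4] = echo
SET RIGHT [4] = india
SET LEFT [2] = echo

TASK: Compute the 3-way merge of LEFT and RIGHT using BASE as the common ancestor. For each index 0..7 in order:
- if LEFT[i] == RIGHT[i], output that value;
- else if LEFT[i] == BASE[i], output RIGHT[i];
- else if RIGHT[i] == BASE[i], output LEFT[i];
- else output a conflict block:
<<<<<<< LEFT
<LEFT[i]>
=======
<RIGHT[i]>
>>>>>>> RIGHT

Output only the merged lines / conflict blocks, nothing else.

Answer: alpha
bravo
echo
golf
india
golf
charlie
echo

Derivation:
Final LEFT:  [alpha, bravo, echo, golf, echo, golf, charlie, echo]
Final RIGHT: [alpha, bravo, echo, golf, india, golf, charlie, echo]
i=0: L=alpha R=alpha -> agree -> alpha
i=1: L=bravo R=bravo -> agree -> bravo
i=2: L=echo R=echo -> agree -> echo
i=3: L=golf R=golf -> agree -> golf
i=4: L=echo=BASE, R=india -> take RIGHT -> india
i=5: L=golf R=golf -> agree -> golf
i=6: L=charlie R=charlie -> agree -> charlie
i=7: L=echo R=echo -> agree -> echo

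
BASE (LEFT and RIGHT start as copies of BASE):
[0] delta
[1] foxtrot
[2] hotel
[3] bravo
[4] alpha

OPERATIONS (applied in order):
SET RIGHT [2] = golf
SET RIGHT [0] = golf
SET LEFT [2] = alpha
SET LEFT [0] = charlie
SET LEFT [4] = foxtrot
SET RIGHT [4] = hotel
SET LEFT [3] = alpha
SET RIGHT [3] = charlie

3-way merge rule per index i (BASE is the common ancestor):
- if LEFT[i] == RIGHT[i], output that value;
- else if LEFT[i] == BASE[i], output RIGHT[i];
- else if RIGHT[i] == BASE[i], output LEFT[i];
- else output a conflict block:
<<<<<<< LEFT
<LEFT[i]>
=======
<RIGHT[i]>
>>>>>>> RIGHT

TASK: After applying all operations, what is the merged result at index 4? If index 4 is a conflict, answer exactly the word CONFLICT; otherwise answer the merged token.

Answer: CONFLICT

Derivation:
Final LEFT:  [charlie, foxtrot, alpha, alpha, foxtrot]
Final RIGHT: [golf, foxtrot, golf, charlie, hotel]
i=0: BASE=delta L=charlie R=golf all differ -> CONFLICT
i=1: L=foxtrot R=foxtrot -> agree -> foxtrot
i=2: BASE=hotel L=alpha R=golf all differ -> CONFLICT
i=3: BASE=bravo L=alpha R=charlie all differ -> CONFLICT
i=4: BASE=alpha L=foxtrot R=hotel all differ -> CONFLICT
Index 4 -> CONFLICT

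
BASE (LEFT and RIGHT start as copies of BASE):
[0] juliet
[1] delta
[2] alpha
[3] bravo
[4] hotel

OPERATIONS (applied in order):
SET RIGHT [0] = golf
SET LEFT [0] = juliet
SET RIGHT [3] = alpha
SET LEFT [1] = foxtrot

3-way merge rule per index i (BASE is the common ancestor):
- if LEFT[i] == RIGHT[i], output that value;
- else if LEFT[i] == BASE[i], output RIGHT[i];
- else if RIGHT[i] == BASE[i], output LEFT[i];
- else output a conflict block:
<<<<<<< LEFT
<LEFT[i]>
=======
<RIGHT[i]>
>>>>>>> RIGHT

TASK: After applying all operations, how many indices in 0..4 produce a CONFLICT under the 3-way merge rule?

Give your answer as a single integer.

Final LEFT:  [juliet, foxtrot, alpha, bravo, hotel]
Final RIGHT: [golf, delta, alpha, alpha, hotel]
i=0: L=juliet=BASE, R=golf -> take RIGHT -> golf
i=1: L=foxtrot, R=delta=BASE -> take LEFT -> foxtrot
i=2: L=alpha R=alpha -> agree -> alpha
i=3: L=bravo=BASE, R=alpha -> take RIGHT -> alpha
i=4: L=hotel R=hotel -> agree -> hotel
Conflict count: 0

Answer: 0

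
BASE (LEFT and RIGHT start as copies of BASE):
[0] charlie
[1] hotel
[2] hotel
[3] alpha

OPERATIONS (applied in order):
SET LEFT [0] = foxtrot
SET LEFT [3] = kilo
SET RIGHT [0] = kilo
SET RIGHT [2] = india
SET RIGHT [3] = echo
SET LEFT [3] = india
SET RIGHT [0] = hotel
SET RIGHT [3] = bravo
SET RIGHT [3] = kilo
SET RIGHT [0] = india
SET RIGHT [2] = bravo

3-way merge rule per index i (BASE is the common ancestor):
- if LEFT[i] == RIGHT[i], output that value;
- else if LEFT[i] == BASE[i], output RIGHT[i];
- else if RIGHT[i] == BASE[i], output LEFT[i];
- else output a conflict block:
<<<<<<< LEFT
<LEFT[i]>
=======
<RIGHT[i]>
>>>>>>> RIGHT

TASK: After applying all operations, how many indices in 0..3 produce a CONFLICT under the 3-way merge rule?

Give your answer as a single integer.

Answer: 2

Derivation:
Final LEFT:  [foxtrot, hotel, hotel, india]
Final RIGHT: [india, hotel, bravo, kilo]
i=0: BASE=charlie L=foxtrot R=india all differ -> CONFLICT
i=1: L=hotel R=hotel -> agree -> hotel
i=2: L=hotel=BASE, R=bravo -> take RIGHT -> bravo
i=3: BASE=alpha L=india R=kilo all differ -> CONFLICT
Conflict count: 2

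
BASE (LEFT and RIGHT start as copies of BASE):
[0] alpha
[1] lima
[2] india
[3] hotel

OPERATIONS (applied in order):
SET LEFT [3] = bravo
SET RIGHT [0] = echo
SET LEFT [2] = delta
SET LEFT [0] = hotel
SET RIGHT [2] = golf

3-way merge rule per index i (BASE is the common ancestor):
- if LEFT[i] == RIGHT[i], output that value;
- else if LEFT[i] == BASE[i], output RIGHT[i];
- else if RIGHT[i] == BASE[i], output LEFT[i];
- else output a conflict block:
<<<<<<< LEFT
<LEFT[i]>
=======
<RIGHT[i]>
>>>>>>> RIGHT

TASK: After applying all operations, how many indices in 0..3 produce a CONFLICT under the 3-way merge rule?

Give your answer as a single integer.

Answer: 2

Derivation:
Final LEFT:  [hotel, lima, delta, bravo]
Final RIGHT: [echo, lima, golf, hotel]
i=0: BASE=alpha L=hotel R=echo all differ -> CONFLICT
i=1: L=lima R=lima -> agree -> lima
i=2: BASE=india L=delta R=golf all differ -> CONFLICT
i=3: L=bravo, R=hotel=BASE -> take LEFT -> bravo
Conflict count: 2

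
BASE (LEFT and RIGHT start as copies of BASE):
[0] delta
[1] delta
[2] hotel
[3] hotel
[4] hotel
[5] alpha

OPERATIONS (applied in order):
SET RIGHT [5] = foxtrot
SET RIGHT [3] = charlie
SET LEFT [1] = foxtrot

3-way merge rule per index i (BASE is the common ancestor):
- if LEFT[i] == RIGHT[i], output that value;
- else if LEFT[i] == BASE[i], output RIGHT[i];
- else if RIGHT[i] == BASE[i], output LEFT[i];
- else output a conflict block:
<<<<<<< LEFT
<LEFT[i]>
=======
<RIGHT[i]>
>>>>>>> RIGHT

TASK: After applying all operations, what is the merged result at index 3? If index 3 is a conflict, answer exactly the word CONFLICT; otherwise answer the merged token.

Final LEFT:  [delta, foxtrot, hotel, hotel, hotel, alpha]
Final RIGHT: [delta, delta, hotel, charlie, hotel, foxtrot]
i=0: L=delta R=delta -> agree -> delta
i=1: L=foxtrot, R=delta=BASE -> take LEFT -> foxtrot
i=2: L=hotel R=hotel -> agree -> hotel
i=3: L=hotel=BASE, R=charlie -> take RIGHT -> charlie
i=4: L=hotel R=hotel -> agree -> hotel
i=5: L=alpha=BASE, R=foxtrot -> take RIGHT -> foxtrot
Index 3 -> charlie

Answer: charlie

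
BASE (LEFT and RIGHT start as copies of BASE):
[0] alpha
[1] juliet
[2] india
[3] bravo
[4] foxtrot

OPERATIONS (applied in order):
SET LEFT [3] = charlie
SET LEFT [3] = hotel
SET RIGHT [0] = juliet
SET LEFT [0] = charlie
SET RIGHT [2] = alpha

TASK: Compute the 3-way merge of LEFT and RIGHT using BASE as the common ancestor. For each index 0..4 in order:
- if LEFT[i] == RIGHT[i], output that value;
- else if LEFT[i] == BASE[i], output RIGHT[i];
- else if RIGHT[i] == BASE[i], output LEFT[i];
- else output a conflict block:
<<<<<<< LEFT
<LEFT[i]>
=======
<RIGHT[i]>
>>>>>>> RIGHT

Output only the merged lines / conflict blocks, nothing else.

Answer: <<<<<<< LEFT
charlie
=======
juliet
>>>>>>> RIGHT
juliet
alpha
hotel
foxtrot

Derivation:
Final LEFT:  [charlie, juliet, india, hotel, foxtrot]
Final RIGHT: [juliet, juliet, alpha, bravo, foxtrot]
i=0: BASE=alpha L=charlie R=juliet all differ -> CONFLICT
i=1: L=juliet R=juliet -> agree -> juliet
i=2: L=india=BASE, R=alpha -> take RIGHT -> alpha
i=3: L=hotel, R=bravo=BASE -> take LEFT -> hotel
i=4: L=foxtrot R=foxtrot -> agree -> foxtrot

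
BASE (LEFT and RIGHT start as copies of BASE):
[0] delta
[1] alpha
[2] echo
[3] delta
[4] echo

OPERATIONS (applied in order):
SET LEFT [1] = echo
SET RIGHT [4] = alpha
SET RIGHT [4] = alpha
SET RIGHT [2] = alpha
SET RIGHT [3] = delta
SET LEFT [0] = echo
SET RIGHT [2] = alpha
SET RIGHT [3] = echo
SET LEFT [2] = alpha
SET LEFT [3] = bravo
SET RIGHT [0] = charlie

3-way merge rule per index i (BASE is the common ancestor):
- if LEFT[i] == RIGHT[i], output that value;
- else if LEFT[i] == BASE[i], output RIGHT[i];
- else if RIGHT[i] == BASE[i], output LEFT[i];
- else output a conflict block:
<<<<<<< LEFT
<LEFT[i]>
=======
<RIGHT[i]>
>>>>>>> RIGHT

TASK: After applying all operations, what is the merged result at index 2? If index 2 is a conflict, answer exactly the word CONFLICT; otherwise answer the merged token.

Answer: alpha

Derivation:
Final LEFT:  [echo, echo, alpha, bravo, echo]
Final RIGHT: [charlie, alpha, alpha, echo, alpha]
i=0: BASE=delta L=echo R=charlie all differ -> CONFLICT
i=1: L=echo, R=alpha=BASE -> take LEFT -> echo
i=2: L=alpha R=alpha -> agree -> alpha
i=3: BASE=delta L=bravo R=echo all differ -> CONFLICT
i=4: L=echo=BASE, R=alpha -> take RIGHT -> alpha
Index 2 -> alpha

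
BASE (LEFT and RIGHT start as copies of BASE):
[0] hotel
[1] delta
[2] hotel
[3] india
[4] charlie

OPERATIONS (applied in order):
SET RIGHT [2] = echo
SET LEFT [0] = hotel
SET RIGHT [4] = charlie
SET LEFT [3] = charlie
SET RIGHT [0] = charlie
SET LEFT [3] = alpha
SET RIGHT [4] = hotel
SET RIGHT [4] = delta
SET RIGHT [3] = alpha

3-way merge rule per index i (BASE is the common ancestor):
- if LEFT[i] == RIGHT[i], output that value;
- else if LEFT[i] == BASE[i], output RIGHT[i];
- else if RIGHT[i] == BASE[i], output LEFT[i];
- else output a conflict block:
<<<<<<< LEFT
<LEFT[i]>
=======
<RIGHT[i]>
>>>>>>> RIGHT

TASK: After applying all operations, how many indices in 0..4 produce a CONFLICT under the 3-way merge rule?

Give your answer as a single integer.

Final LEFT:  [hotel, delta, hotel, alpha, charlie]
Final RIGHT: [charlie, delta, echo, alpha, delta]
i=0: L=hotel=BASE, R=charlie -> take RIGHT -> charlie
i=1: L=delta R=delta -> agree -> delta
i=2: L=hotel=BASE, R=echo -> take RIGHT -> echo
i=3: L=alpha R=alpha -> agree -> alpha
i=4: L=charlie=BASE, R=delta -> take RIGHT -> delta
Conflict count: 0

Answer: 0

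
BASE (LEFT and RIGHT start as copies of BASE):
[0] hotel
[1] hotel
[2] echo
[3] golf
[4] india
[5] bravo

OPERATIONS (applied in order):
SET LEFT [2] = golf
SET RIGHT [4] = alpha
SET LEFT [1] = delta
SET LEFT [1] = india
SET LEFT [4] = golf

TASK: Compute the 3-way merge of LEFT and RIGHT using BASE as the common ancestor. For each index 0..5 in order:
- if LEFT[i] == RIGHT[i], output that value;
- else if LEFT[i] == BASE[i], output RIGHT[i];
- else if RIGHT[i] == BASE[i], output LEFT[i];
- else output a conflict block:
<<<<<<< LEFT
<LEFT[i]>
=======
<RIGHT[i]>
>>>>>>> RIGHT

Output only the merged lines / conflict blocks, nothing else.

Final LEFT:  [hotel, india, golf, golf, golf, bravo]
Final RIGHT: [hotel, hotel, echo, golf, alpha, bravo]
i=0: L=hotel R=hotel -> agree -> hotel
i=1: L=india, R=hotel=BASE -> take LEFT -> india
i=2: L=golf, R=echo=BASE -> take LEFT -> golf
i=3: L=golf R=golf -> agree -> golf
i=4: BASE=india L=golf R=alpha all differ -> CONFLICT
i=5: L=bravo R=bravo -> agree -> bravo

Answer: hotel
india
golf
golf
<<<<<<< LEFT
golf
=======
alpha
>>>>>>> RIGHT
bravo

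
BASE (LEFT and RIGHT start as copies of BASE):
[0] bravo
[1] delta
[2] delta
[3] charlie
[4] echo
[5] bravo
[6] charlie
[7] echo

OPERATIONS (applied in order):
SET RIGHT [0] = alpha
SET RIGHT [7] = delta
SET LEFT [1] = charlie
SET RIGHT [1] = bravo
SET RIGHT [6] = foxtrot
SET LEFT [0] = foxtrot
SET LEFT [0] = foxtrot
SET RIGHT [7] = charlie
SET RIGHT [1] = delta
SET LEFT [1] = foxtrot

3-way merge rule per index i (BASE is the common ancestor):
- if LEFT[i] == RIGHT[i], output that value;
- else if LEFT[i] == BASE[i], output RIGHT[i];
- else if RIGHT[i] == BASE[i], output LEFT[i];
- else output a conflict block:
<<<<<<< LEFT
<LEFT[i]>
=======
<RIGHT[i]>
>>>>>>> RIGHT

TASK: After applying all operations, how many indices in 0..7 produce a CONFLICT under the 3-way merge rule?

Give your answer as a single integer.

Final LEFT:  [foxtrot, foxtrot, delta, charlie, echo, bravo, charlie, echo]
Final RIGHT: [alpha, delta, delta, charlie, echo, bravo, foxtrot, charlie]
i=0: BASE=bravo L=foxtrot R=alpha all differ -> CONFLICT
i=1: L=foxtrot, R=delta=BASE -> take LEFT -> foxtrot
i=2: L=delta R=delta -> agree -> delta
i=3: L=charlie R=charlie -> agree -> charlie
i=4: L=echo R=echo -> agree -> echo
i=5: L=bravo R=bravo -> agree -> bravo
i=6: L=charlie=BASE, R=foxtrot -> take RIGHT -> foxtrot
i=7: L=echo=BASE, R=charlie -> take RIGHT -> charlie
Conflict count: 1

Answer: 1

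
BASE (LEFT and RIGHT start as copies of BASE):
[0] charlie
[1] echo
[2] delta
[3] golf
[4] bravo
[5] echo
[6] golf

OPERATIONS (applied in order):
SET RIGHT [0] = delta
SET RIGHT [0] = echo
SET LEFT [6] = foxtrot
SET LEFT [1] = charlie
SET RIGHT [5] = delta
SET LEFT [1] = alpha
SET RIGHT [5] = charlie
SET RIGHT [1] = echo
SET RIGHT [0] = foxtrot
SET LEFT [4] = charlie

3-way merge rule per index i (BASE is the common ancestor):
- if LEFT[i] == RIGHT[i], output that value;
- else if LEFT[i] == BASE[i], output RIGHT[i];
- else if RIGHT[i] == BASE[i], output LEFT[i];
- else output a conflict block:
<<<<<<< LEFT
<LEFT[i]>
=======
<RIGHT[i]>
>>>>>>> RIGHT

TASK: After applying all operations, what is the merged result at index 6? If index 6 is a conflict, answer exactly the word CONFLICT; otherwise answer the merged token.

Final LEFT:  [charlie, alpha, delta, golf, charlie, echo, foxtrot]
Final RIGHT: [foxtrot, echo, delta, golf, bravo, charlie, golf]
i=0: L=charlie=BASE, R=foxtrot -> take RIGHT -> foxtrot
i=1: L=alpha, R=echo=BASE -> take LEFT -> alpha
i=2: L=delta R=delta -> agree -> delta
i=3: L=golf R=golf -> agree -> golf
i=4: L=charlie, R=bravo=BASE -> take LEFT -> charlie
i=5: L=echo=BASE, R=charlie -> take RIGHT -> charlie
i=6: L=foxtrot, R=golf=BASE -> take LEFT -> foxtrot
Index 6 -> foxtrot

Answer: foxtrot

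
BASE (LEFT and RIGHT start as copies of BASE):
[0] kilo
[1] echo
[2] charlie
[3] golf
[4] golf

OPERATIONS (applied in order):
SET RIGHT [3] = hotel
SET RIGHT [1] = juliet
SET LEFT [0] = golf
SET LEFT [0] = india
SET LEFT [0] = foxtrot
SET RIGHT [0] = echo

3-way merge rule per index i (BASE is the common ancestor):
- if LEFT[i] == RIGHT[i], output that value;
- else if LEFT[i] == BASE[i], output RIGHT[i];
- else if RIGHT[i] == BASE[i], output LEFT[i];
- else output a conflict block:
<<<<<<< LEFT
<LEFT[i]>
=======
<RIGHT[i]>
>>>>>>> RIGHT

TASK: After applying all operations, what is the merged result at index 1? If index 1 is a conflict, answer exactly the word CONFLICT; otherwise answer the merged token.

Answer: juliet

Derivation:
Final LEFT:  [foxtrot, echo, charlie, golf, golf]
Final RIGHT: [echo, juliet, charlie, hotel, golf]
i=0: BASE=kilo L=foxtrot R=echo all differ -> CONFLICT
i=1: L=echo=BASE, R=juliet -> take RIGHT -> juliet
i=2: L=charlie R=charlie -> agree -> charlie
i=3: L=golf=BASE, R=hotel -> take RIGHT -> hotel
i=4: L=golf R=golf -> agree -> golf
Index 1 -> juliet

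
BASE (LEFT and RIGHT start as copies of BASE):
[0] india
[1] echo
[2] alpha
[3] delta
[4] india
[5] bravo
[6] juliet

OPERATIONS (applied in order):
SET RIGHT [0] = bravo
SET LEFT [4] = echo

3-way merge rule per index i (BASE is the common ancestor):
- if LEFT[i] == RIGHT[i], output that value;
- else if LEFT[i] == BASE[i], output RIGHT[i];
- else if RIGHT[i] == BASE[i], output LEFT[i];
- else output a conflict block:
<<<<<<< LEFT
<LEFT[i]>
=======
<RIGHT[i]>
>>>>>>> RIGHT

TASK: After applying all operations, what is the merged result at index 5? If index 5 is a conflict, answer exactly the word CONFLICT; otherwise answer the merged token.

Final LEFT:  [india, echo, alpha, delta, echo, bravo, juliet]
Final RIGHT: [bravo, echo, alpha, delta, india, bravo, juliet]
i=0: L=india=BASE, R=bravo -> take RIGHT -> bravo
i=1: L=echo R=echo -> agree -> echo
i=2: L=alpha R=alpha -> agree -> alpha
i=3: L=delta R=delta -> agree -> delta
i=4: L=echo, R=india=BASE -> take LEFT -> echo
i=5: L=bravo R=bravo -> agree -> bravo
i=6: L=juliet R=juliet -> agree -> juliet
Index 5 -> bravo

Answer: bravo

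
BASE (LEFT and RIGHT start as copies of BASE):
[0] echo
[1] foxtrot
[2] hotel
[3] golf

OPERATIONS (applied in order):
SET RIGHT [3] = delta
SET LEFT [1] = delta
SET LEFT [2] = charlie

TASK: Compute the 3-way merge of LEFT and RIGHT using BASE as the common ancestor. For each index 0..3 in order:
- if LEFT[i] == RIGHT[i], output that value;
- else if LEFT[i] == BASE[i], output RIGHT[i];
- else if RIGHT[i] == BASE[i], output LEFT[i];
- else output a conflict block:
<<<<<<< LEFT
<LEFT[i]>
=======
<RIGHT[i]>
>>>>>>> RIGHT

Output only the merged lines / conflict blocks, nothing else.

Final LEFT:  [echo, delta, charlie, golf]
Final RIGHT: [echo, foxtrot, hotel, delta]
i=0: L=echo R=echo -> agree -> echo
i=1: L=delta, R=foxtrot=BASE -> take LEFT -> delta
i=2: L=charlie, R=hotel=BASE -> take LEFT -> charlie
i=3: L=golf=BASE, R=delta -> take RIGHT -> delta

Answer: echo
delta
charlie
delta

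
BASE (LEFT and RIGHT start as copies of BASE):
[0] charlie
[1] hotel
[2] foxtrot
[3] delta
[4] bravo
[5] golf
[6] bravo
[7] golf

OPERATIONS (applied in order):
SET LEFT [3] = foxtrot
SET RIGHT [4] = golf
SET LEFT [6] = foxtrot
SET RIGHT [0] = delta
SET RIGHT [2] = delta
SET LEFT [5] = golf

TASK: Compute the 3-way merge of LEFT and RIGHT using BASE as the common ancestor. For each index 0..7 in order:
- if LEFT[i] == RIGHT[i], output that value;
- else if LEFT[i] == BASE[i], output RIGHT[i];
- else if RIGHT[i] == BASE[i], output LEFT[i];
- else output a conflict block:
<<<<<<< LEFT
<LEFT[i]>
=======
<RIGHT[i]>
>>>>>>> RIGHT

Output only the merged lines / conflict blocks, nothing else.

Final LEFT:  [charlie, hotel, foxtrot, foxtrot, bravo, golf, foxtrot, golf]
Final RIGHT: [delta, hotel, delta, delta, golf, golf, bravo, golf]
i=0: L=charlie=BASE, R=delta -> take RIGHT -> delta
i=1: L=hotel R=hotel -> agree -> hotel
i=2: L=foxtrot=BASE, R=delta -> take RIGHT -> delta
i=3: L=foxtrot, R=delta=BASE -> take LEFT -> foxtrot
i=4: L=bravo=BASE, R=golf -> take RIGHT -> golf
i=5: L=golf R=golf -> agree -> golf
i=6: L=foxtrot, R=bravo=BASE -> take LEFT -> foxtrot
i=7: L=golf R=golf -> agree -> golf

Answer: delta
hotel
delta
foxtrot
golf
golf
foxtrot
golf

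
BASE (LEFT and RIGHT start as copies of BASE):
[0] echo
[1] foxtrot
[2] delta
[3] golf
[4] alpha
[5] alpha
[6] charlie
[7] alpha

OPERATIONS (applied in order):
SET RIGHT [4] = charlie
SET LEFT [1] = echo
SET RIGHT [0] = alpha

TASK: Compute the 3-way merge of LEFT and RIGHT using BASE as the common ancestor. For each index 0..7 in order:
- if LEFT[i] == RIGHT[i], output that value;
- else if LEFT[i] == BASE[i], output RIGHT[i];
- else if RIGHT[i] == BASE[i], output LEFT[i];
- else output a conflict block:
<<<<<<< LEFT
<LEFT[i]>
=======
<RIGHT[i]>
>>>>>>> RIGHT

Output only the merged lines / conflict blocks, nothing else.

Final LEFT:  [echo, echo, delta, golf, alpha, alpha, charlie, alpha]
Final RIGHT: [alpha, foxtrot, delta, golf, charlie, alpha, charlie, alpha]
i=0: L=echo=BASE, R=alpha -> take RIGHT -> alpha
i=1: L=echo, R=foxtrot=BASE -> take LEFT -> echo
i=2: L=delta R=delta -> agree -> delta
i=3: L=golf R=golf -> agree -> golf
i=4: L=alpha=BASE, R=charlie -> take RIGHT -> charlie
i=5: L=alpha R=alpha -> agree -> alpha
i=6: L=charlie R=charlie -> agree -> charlie
i=7: L=alpha R=alpha -> agree -> alpha

Answer: alpha
echo
delta
golf
charlie
alpha
charlie
alpha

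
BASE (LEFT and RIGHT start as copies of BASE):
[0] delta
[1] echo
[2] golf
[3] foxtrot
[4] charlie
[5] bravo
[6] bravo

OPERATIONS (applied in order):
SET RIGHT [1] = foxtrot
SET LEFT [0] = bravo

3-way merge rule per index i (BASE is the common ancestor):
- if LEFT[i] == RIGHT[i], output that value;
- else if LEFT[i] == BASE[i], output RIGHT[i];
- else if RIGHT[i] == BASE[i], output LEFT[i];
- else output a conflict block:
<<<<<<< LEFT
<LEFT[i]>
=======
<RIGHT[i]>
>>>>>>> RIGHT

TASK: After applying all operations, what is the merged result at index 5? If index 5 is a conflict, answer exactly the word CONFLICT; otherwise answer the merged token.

Answer: bravo

Derivation:
Final LEFT:  [bravo, echo, golf, foxtrot, charlie, bravo, bravo]
Final RIGHT: [delta, foxtrot, golf, foxtrot, charlie, bravo, bravo]
i=0: L=bravo, R=delta=BASE -> take LEFT -> bravo
i=1: L=echo=BASE, R=foxtrot -> take RIGHT -> foxtrot
i=2: L=golf R=golf -> agree -> golf
i=3: L=foxtrot R=foxtrot -> agree -> foxtrot
i=4: L=charlie R=charlie -> agree -> charlie
i=5: L=bravo R=bravo -> agree -> bravo
i=6: L=bravo R=bravo -> agree -> bravo
Index 5 -> bravo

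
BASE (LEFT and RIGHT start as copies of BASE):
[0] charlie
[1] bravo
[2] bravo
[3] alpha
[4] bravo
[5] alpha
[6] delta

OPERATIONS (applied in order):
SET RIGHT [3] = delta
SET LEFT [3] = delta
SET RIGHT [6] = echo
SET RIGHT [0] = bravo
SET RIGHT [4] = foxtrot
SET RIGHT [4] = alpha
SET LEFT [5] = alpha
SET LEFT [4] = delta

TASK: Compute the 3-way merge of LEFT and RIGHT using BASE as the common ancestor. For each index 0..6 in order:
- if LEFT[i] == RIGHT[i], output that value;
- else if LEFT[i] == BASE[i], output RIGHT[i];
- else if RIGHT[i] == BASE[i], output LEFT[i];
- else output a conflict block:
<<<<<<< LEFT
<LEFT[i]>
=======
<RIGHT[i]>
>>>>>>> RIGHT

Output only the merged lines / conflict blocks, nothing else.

Answer: bravo
bravo
bravo
delta
<<<<<<< LEFT
delta
=======
alpha
>>>>>>> RIGHT
alpha
echo

Derivation:
Final LEFT:  [charlie, bravo, bravo, delta, delta, alpha, delta]
Final RIGHT: [bravo, bravo, bravo, delta, alpha, alpha, echo]
i=0: L=charlie=BASE, R=bravo -> take RIGHT -> bravo
i=1: L=bravo R=bravo -> agree -> bravo
i=2: L=bravo R=bravo -> agree -> bravo
i=3: L=delta R=delta -> agree -> delta
i=4: BASE=bravo L=delta R=alpha all differ -> CONFLICT
i=5: L=alpha R=alpha -> agree -> alpha
i=6: L=delta=BASE, R=echo -> take RIGHT -> echo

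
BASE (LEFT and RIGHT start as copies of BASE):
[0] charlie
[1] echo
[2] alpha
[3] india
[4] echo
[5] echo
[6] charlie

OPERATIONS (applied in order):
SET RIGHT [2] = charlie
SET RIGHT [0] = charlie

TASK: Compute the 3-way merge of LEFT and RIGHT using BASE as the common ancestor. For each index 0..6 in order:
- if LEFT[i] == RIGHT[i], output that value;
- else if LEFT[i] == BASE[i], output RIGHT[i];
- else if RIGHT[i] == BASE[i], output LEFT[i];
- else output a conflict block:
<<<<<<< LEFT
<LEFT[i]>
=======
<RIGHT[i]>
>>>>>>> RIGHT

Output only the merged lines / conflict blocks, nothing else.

Answer: charlie
echo
charlie
india
echo
echo
charlie

Derivation:
Final LEFT:  [charlie, echo, alpha, india, echo, echo, charlie]
Final RIGHT: [charlie, echo, charlie, india, echo, echo, charlie]
i=0: L=charlie R=charlie -> agree -> charlie
i=1: L=echo R=echo -> agree -> echo
i=2: L=alpha=BASE, R=charlie -> take RIGHT -> charlie
i=3: L=india R=india -> agree -> india
i=4: L=echo R=echo -> agree -> echo
i=5: L=echo R=echo -> agree -> echo
i=6: L=charlie R=charlie -> agree -> charlie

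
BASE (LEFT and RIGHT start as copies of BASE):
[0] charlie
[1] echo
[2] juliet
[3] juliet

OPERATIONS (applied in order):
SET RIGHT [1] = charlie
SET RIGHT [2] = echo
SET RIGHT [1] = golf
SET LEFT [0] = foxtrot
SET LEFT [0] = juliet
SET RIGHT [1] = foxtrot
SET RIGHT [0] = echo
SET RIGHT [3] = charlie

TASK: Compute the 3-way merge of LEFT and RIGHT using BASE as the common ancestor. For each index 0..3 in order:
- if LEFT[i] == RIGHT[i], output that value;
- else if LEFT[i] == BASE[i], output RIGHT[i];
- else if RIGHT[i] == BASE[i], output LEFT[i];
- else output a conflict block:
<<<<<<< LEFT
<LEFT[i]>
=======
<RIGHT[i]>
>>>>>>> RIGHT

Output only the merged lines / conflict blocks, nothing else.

Final LEFT:  [juliet, echo, juliet, juliet]
Final RIGHT: [echo, foxtrot, echo, charlie]
i=0: BASE=charlie L=juliet R=echo all differ -> CONFLICT
i=1: L=echo=BASE, R=foxtrot -> take RIGHT -> foxtrot
i=2: L=juliet=BASE, R=echo -> take RIGHT -> echo
i=3: L=juliet=BASE, R=charlie -> take RIGHT -> charlie

Answer: <<<<<<< LEFT
juliet
=======
echo
>>>>>>> RIGHT
foxtrot
echo
charlie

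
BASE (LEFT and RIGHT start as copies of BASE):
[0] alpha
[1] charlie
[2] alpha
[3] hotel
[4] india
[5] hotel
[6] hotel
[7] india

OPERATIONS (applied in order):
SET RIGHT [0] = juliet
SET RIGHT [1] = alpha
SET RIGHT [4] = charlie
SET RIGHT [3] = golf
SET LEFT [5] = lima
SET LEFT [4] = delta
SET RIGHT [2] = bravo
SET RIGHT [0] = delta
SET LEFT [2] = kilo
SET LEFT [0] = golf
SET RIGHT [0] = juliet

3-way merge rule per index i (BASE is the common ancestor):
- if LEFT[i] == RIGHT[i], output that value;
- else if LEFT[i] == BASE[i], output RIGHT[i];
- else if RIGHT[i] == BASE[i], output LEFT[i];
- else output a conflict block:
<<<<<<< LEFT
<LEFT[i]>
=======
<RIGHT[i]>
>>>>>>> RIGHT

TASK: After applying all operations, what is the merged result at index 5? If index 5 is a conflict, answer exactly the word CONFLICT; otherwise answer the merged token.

Final LEFT:  [golf, charlie, kilo, hotel, delta, lima, hotel, india]
Final RIGHT: [juliet, alpha, bravo, golf, charlie, hotel, hotel, india]
i=0: BASE=alpha L=golf R=juliet all differ -> CONFLICT
i=1: L=charlie=BASE, R=alpha -> take RIGHT -> alpha
i=2: BASE=alpha L=kilo R=bravo all differ -> CONFLICT
i=3: L=hotel=BASE, R=golf -> take RIGHT -> golf
i=4: BASE=india L=delta R=charlie all differ -> CONFLICT
i=5: L=lima, R=hotel=BASE -> take LEFT -> lima
i=6: L=hotel R=hotel -> agree -> hotel
i=7: L=india R=india -> agree -> india
Index 5 -> lima

Answer: lima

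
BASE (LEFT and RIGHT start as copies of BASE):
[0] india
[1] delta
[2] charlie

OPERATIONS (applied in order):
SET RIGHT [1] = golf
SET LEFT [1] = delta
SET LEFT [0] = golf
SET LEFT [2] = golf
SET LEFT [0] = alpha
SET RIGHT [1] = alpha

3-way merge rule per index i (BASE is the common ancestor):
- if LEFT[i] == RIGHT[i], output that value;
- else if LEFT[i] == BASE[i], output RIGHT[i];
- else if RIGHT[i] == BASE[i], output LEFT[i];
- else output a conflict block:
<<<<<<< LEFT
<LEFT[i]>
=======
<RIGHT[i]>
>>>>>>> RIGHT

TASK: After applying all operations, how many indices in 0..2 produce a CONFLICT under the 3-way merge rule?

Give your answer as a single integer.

Answer: 0

Derivation:
Final LEFT:  [alpha, delta, golf]
Final RIGHT: [india, alpha, charlie]
i=0: L=alpha, R=india=BASE -> take LEFT -> alpha
i=1: L=delta=BASE, R=alpha -> take RIGHT -> alpha
i=2: L=golf, R=charlie=BASE -> take LEFT -> golf
Conflict count: 0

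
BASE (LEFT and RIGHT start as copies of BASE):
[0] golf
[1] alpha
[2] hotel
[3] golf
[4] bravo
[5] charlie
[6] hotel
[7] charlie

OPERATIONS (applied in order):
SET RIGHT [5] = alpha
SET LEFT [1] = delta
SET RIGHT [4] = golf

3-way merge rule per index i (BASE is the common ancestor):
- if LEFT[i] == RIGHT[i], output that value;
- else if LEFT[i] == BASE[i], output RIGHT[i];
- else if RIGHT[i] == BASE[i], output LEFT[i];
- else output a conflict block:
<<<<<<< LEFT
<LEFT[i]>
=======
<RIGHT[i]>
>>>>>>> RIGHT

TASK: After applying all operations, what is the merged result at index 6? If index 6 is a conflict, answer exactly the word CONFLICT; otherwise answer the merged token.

Final LEFT:  [golf, delta, hotel, golf, bravo, charlie, hotel, charlie]
Final RIGHT: [golf, alpha, hotel, golf, golf, alpha, hotel, charlie]
i=0: L=golf R=golf -> agree -> golf
i=1: L=delta, R=alpha=BASE -> take LEFT -> delta
i=2: L=hotel R=hotel -> agree -> hotel
i=3: L=golf R=golf -> agree -> golf
i=4: L=bravo=BASE, R=golf -> take RIGHT -> golf
i=5: L=charlie=BASE, R=alpha -> take RIGHT -> alpha
i=6: L=hotel R=hotel -> agree -> hotel
i=7: L=charlie R=charlie -> agree -> charlie
Index 6 -> hotel

Answer: hotel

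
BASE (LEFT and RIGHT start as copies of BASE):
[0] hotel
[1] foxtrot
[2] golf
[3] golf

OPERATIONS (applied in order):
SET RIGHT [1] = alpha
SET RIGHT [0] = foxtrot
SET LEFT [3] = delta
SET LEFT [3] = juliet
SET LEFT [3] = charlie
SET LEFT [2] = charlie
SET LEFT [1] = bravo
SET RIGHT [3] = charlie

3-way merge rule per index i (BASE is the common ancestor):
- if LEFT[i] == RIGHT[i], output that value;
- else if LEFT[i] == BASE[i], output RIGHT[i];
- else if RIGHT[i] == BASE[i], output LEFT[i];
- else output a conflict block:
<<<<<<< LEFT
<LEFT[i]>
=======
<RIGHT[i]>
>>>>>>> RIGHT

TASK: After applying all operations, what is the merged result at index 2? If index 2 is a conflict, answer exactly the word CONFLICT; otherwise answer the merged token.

Answer: charlie

Derivation:
Final LEFT:  [hotel, bravo, charlie, charlie]
Final RIGHT: [foxtrot, alpha, golf, charlie]
i=0: L=hotel=BASE, R=foxtrot -> take RIGHT -> foxtrot
i=1: BASE=foxtrot L=bravo R=alpha all differ -> CONFLICT
i=2: L=charlie, R=golf=BASE -> take LEFT -> charlie
i=3: L=charlie R=charlie -> agree -> charlie
Index 2 -> charlie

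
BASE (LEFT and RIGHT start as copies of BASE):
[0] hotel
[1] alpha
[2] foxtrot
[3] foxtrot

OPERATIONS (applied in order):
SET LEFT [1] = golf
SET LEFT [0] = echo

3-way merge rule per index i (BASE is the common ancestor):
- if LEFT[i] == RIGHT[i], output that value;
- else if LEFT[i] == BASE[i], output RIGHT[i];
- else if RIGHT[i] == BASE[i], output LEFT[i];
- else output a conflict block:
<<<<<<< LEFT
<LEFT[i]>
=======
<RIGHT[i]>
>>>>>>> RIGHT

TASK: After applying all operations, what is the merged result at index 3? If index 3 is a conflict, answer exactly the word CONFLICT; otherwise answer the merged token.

Answer: foxtrot

Derivation:
Final LEFT:  [echo, golf, foxtrot, foxtrot]
Final RIGHT: [hotel, alpha, foxtrot, foxtrot]
i=0: L=echo, R=hotel=BASE -> take LEFT -> echo
i=1: L=golf, R=alpha=BASE -> take LEFT -> golf
i=2: L=foxtrot R=foxtrot -> agree -> foxtrot
i=3: L=foxtrot R=foxtrot -> agree -> foxtrot
Index 3 -> foxtrot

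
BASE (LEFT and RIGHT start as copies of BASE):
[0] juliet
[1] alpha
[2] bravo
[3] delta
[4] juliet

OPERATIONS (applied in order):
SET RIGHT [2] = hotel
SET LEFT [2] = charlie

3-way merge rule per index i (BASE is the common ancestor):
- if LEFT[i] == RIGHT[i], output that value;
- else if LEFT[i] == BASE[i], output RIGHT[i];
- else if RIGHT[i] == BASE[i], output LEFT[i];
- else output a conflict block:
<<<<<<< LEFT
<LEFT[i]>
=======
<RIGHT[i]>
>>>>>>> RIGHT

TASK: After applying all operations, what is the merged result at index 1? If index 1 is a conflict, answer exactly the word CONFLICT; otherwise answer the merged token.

Answer: alpha

Derivation:
Final LEFT:  [juliet, alpha, charlie, delta, juliet]
Final RIGHT: [juliet, alpha, hotel, delta, juliet]
i=0: L=juliet R=juliet -> agree -> juliet
i=1: L=alpha R=alpha -> agree -> alpha
i=2: BASE=bravo L=charlie R=hotel all differ -> CONFLICT
i=3: L=delta R=delta -> agree -> delta
i=4: L=juliet R=juliet -> agree -> juliet
Index 1 -> alpha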